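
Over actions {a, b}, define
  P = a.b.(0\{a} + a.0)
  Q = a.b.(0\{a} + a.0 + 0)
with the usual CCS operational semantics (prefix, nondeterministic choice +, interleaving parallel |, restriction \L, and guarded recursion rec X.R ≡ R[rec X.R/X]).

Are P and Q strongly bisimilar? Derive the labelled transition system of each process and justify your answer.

YES

Reachable graph of P (4 states):
  s0 = a.b.(0\{a} + a.0) → —a→ s1
  s1 = b.(0\{a} + a.0) → —b→ s2
  s2 = 0\{a} + a.0 → —a→ s3
  s3 = 0 → deadlocked
Reachable graph of Q (4 states):
  t0 = a.b.(0\{a} + a.0 + 0) → —a→ t1
  t1 = b.(0\{a} + a.0 + 0) → —b→ t2
  t2 = 0\{a} + a.0 + 0 → —a→ t3
  t3 = 0 → deadlocked
Coarsest stable partition (strong bisimilarity classes):
  B0 = {s0, t0}
  B1 = {s1, t1}
  B2 = {s2, t2}
  B3 = {s3, t3}
s0 ∈ B0, t0 ∈ B0 → same block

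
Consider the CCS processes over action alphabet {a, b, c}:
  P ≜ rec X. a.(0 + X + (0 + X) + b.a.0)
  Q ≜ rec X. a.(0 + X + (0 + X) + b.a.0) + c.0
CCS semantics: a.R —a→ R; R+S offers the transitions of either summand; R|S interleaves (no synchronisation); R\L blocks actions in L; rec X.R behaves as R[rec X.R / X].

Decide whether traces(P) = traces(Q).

NO — witness ⟨c⟩

Reachable graph of P (4 states):
  u0 = rec X. a.(0 + X + (0 + X) + b.a.0) ⊢ ··a··> u1
  u1 = 0 + (rec X. a.(0 + X + (0 + X) + b.a.0)) + (0 + (rec X. a.(0 + X + (0 + X) + b.a.0))) + b.a.0 ⊢ ··a··> u1, ··b··> u2
  u2 = a.0 ⊢ ··a··> u3
  u3 = 0 ⊢ ·
Reachable graph of Q (4 states):
  v0 = rec X. a.(0 + X + (0 + X) + b.a.0) + c.0 ⊢ ··a··> v1, ··c··> v2
  v1 = 0 + (rec X. a.(0 + X + (0 + X) + b.a.0) + c.0) + (0 + (rec X. a.(0 + X + (0 + X) + b.a.0) + c.0)) + b.a.0 ⊢ ··a··> v1, ··b··> v3, ··c··> v2
  v2 = 0 ⊢ ·
  v3 = a.0 ⊢ ··a··> v2
Run σ = ⟨c⟩ on Q: start {v0}
  [1] c ⇒ {v2}
  — Q admits the full trace.
Run σ = ⟨c⟩ on P: start {u0}
  [1] c ⇒ ∅  — P cannot continue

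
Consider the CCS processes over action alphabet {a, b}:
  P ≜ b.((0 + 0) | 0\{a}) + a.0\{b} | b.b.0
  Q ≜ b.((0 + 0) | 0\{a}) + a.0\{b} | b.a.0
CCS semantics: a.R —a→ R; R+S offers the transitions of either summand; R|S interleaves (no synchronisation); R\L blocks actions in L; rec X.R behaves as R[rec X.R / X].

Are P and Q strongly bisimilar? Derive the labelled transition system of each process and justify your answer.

P's transition system — 7 states:
  m0 = b.((0 + 0) | 0\{a}) + a.0\{b} | b.b.0 :: —a→ m1, —b→ m2, —b→ m3
  m1 = 0\{b} | b.b.0 :: —b→ m4
  m2 = (0 + 0) | 0\{a} :: ∅
  m3 = a.0\{b} | b.0 :: —a→ m4, —b→ m5
  m4 = 0\{b} | b.0 :: —b→ m6
  m5 = a.0\{b} | 0 :: —a→ m6
  m6 = 0\{b} | 0 :: ∅
Q's transition system — 7 states:
  n0 = b.((0 + 0) | 0\{a}) + a.0\{b} | b.a.0 :: —a→ n1, —b→ n2, —b→ n3
  n1 = 0\{b} | b.a.0 :: —b→ n4
  n2 = (0 + 0) | 0\{a} :: ∅
  n3 = a.0\{b} | a.0 :: —a→ n4, —a→ n5
  n4 = 0\{b} | a.0 :: —a→ n6
  n5 = a.0\{b} | 0 :: —a→ n6
  n6 = 0\{b} | 0 :: ∅
Partition-refinement fixed point:
  B0 = {m0}
  B1 = {m1}
  B2 = {m4}
  B3 = {m2, m6, n2, n6}
  B4 = {m3}
  B5 = {m5, n4, n5}
  B6 = {n0}
  B7 = {n1}
  B8 = {n3}
m0 ∈ B0, n0 ∈ B6 → different blocks

NO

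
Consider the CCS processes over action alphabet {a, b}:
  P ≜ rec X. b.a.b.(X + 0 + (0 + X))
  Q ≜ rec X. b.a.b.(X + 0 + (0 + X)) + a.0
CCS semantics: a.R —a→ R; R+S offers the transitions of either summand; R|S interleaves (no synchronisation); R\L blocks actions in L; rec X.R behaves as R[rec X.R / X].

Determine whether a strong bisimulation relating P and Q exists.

NO

LTS(P): 4 reachable states
  p0 = rec X. b.a.b.(X + 0 + (0 + X)) ⊢ ··b··> p1
  p1 = a.b.((rec X. b.a.b.(X + 0 + (0 + X))) + 0 + (0 + (rec X. b.a.b.(X + 0 + (0 + X))))) ⊢ ··a··> p2
  p2 = b.((rec X. b.a.b.(X + 0 + (0 + X))) + 0 + (0 + (rec X. b.a.b.(X + 0 + (0 + X))))) ⊢ ··b··> p3
  p3 = (rec X. b.a.b.(X + 0 + (0 + X))) + 0 + (0 + (rec X. b.a.b.(X + 0 + (0 + X)))) ⊢ ··b··> p1
LTS(Q): 5 reachable states
  q0 = rec X. b.a.b.(X + 0 + (0 + X)) + a.0 ⊢ ··a··> q1, ··b··> q2
  q1 = 0 ⊢ deadlocked
  q2 = a.b.((rec X. b.a.b.(X + 0 + (0 + X)) + a.0) + 0 + (0 + (rec X. b.a.b.(X + 0 + (0 + X)) + a.0))) ⊢ ··a··> q3
  q3 = b.((rec X. b.a.b.(X + 0 + (0 + X)) + a.0) + 0 + (0 + (rec X. b.a.b.(X + 0 + (0 + X)) + a.0))) ⊢ ··b··> q4
  q4 = (rec X. b.a.b.(X + 0 + (0 + X)) + a.0) + 0 + (0 + (rec X. b.a.b.(X + 0 + (0 + X)) + a.0)) ⊢ ··a··> q1, ··b··> q2
Partition-refinement fixed point:
  B0 = {p0, p3}
  B1 = {p1}
  B2 = {p2}
  B3 = {q0, q4}
  B4 = {q1}
  B5 = {q2}
  B6 = {q3}
p0 ∈ B0, q0 ∈ B3 → different blocks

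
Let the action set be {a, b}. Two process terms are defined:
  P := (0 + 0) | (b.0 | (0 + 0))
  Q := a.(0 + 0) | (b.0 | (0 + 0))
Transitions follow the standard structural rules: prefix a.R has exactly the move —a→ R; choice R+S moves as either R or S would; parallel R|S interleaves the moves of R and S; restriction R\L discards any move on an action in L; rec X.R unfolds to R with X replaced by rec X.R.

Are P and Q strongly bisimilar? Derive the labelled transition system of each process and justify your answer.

not bisimilar

P's transition system — 2 states:
  p0 = (0 + 0) | (b.0 | (0 + 0)) → =b=> p1
  p1 = (0 + 0) | (0 | (0 + 0)) → stopped
Q's transition system — 4 states:
  q0 = a.(0 + 0) | (b.0 | (0 + 0)) → =a=> q1, =b=> q2
  q1 = (0 + 0) | (b.0 | (0 + 0)) → =b=> q3
  q2 = a.(0 + 0) | (0 | (0 + 0)) → =a=> q3
  q3 = (0 + 0) | (0 | (0 + 0)) → stopped
Bisimilarity quotient blocks:
  B0 = {p0, q1}
  B1 = {p1, q3}
  B2 = {q0}
  B3 = {q2}
p0 ∈ B0, q0 ∈ B2 → different blocks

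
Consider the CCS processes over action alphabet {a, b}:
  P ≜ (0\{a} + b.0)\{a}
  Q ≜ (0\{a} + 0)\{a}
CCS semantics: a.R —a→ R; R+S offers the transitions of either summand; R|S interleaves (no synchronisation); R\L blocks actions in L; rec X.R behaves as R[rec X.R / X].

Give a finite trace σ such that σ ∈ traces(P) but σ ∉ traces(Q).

b

LTS(P): 2 reachable states
  p0 = (0\{a} + b.0)\{a} :: -b-> p1
  p1 = 0\{a} :: stopped
LTS(Q): 1 reachable states
  q0 = (0\{a} + 0)\{a} :: stopped
Run σ = ⟨b⟩ on P: start {p0}
  [1] b ⇒ {p1}
  ✓ P
Run σ = ⟨b⟩ on Q: start {q0}
  [1] b ⇒ ∅  — Q cannot continue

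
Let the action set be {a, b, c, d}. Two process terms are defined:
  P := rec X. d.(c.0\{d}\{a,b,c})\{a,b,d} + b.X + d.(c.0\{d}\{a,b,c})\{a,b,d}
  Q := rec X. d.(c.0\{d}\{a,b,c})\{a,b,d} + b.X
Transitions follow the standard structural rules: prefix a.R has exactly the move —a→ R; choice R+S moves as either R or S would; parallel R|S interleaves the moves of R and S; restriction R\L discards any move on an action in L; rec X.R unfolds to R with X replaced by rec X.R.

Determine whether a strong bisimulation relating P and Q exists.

bisimilar

P's transition system — 3 states:
  m0 = rec X. d.(c.0\{d}\{a,b,c})\{a,b,d} + b.X + d.(c.0\{d}\{a,b,c})\{a,b,d} | —b→ m0, —d→ m1
  m1 = (c.0\{d}\{a,b,c})\{a,b,d} | —c→ m2
  m2 = 0\{d}\{a,b,c}\{a,b,d} | ∅
Q's transition system — 3 states:
  n0 = rec X. d.(c.0\{d}\{a,b,c})\{a,b,d} + b.X | —b→ n0, —d→ n1
  n1 = (c.0\{d}\{a,b,c})\{a,b,d} | —c→ n2
  n2 = 0\{d}\{a,b,c}\{a,b,d} | ∅
Coarsest stable partition (strong bisimilarity classes):
  B0 = {m0, n0}
  B1 = {m1, n1}
  B2 = {m2, n2}
m0 ∈ B0, n0 ∈ B0 → same block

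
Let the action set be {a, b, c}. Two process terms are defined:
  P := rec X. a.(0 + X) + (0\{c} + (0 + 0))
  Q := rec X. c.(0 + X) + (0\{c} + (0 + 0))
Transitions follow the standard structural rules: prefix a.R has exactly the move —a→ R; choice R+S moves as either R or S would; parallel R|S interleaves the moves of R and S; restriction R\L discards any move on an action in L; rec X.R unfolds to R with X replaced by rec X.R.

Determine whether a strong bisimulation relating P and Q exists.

P's transition system — 2 states:
  p0 = rec X. a.(0 + X) + (0\{c} + (0 + 0)) :: ··a··> p1
  p1 = 0 + (rec X. a.(0 + X) + (0\{c} + (0 + 0))) :: ··a··> p1
Q's transition system — 2 states:
  q0 = rec X. c.(0 + X) + (0\{c} + (0 + 0)) :: ··c··> q1
  q1 = 0 + (rec X. c.(0 + X) + (0\{c} + (0 + 0))) :: ··c··> q1
Coarsest stable partition (strong bisimilarity classes):
  B0 = {p0, p1}
  B1 = {q0, q1}
p0 ∈ B0, q0 ∈ B1 → different blocks

P ≁ Q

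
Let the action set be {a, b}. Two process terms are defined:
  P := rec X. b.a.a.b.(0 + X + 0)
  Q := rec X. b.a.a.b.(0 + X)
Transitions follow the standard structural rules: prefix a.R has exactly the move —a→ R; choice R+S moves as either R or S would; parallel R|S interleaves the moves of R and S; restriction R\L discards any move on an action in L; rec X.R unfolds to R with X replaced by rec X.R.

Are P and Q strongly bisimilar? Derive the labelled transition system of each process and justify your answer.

P's transition system — 5 states:
  s0 = rec X. b.a.a.b.(0 + X + 0) → —b→ s1
  s1 = a.a.b.(0 + (rec X. b.a.a.b.(0 + X + 0)) + 0) → —a→ s2
  s2 = a.b.(0 + (rec X. b.a.a.b.(0 + X + 0)) + 0) → —a→ s3
  s3 = b.(0 + (rec X. b.a.a.b.(0 + X + 0)) + 0) → —b→ s4
  s4 = 0 + (rec X. b.a.a.b.(0 + X + 0)) + 0 → —b→ s1
Q's transition system — 5 states:
  t0 = rec X. b.a.a.b.(0 + X) → —b→ t1
  t1 = a.a.b.(0 + (rec X. b.a.a.b.(0 + X))) → —a→ t2
  t2 = a.b.(0 + (rec X. b.a.a.b.(0 + X))) → —a→ t3
  t3 = b.(0 + (rec X. b.a.a.b.(0 + X))) → —b→ t4
  t4 = 0 + (rec X. b.a.a.b.(0 + X)) → —b→ t1
Partition-refinement fixed point:
  B0 = {s0, s4, t0, t4}
  B1 = {s1, t1}
  B2 = {s2, t2}
  B3 = {s3, t3}
s0 ∈ B0, t0 ∈ B0 → same block

P ~ Q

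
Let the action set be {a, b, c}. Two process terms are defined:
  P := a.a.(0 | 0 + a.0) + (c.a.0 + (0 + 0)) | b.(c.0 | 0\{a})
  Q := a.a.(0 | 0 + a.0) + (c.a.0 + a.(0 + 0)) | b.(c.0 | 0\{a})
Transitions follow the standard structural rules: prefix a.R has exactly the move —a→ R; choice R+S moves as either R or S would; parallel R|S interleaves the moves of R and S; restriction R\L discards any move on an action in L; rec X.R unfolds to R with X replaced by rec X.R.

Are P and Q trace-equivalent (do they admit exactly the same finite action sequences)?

LTS(P): 12 reachable states
  s0 = a.a.(0 | 0 + a.0) + (c.a.0 + (0 + 0)) | b.(c.0 | 0\{a}) :: --a--▸ s1, --b--▸ s2, --c--▸ s3
  s1 = a.(0 | 0 + a.0) :: --a--▸ s4
  s2 = (c.a.0 + (0 + 0)) | (c.0 | 0\{a}) :: --c--▸ s5, --c--▸ s6
  s3 = a.0 | b.(c.0 | 0\{a}) :: --a--▸ s7, --b--▸ s6
  s4 = 0 | 0 + a.0 :: --a--▸ s8
  s5 = (c.a.0 + (0 + 0)) | (0 | 0\{a}) :: --c--▸ s9
  s6 = a.0 | (c.0 | 0\{a}) :: --a--▸ s10, --c--▸ s9
  s7 = 0 | b.(c.0 | 0\{a}) :: --b--▸ s10
  s8 = 0 :: ·
  s9 = a.0 | (0 | 0\{a}) :: --a--▸ s11
  s10 = 0 | (c.0 | 0\{a}) :: --c--▸ s11
  s11 = 0 | (0 | 0\{a}) :: ·
LTS(Q): 15 reachable states
  t0 = a.a.(0 | 0 + a.0) + (c.a.0 + a.(0 + 0)) | b.(c.0 | 0\{a}) :: --a--▸ t1, --a--▸ t2, --b--▸ t3, --c--▸ t4
  t1 = (0 + 0) | b.(c.0 | 0\{a}) :: --b--▸ t5
  t2 = a.(0 | 0 + a.0) :: --a--▸ t6
  t3 = (c.a.0 + a.(0 + 0)) | (c.0 | 0\{a}) :: --a--▸ t5, --c--▸ t7, --c--▸ t8
  t4 = a.0 | b.(c.0 | 0\{a}) :: --a--▸ t9, --b--▸ t8
  t5 = (0 + 0) | (c.0 | 0\{a}) :: --c--▸ t10
  t6 = 0 | 0 + a.0 :: --a--▸ t11
  t7 = (c.a.0 + a.(0 + 0)) | (0 | 0\{a}) :: --a--▸ t10, --c--▸ t12
  t8 = a.0 | (c.0 | 0\{a}) :: --a--▸ t13, --c--▸ t12
  t9 = 0 | b.(c.0 | 0\{a}) :: --b--▸ t13
  t10 = (0 + 0) | (0 | 0\{a}) :: ·
  t11 = 0 :: ·
  t12 = a.0 | (0 | 0\{a}) :: --a--▸ t14
  t13 = 0 | (c.0 | 0\{a}) :: --c--▸ t14
  t14 = 0 | (0 | 0\{a}) :: ·
Trace ⟨ab⟩ through Q, begin at {t0}:
  [1] a ⇒ {t1, t2}
  [2] b ⇒ {t5}
  ✓ Q
Trace ⟨ab⟩ through P, begin at {s0}:
  [1] a ⇒ {s1}
  [2] b ⇒ ∅  — P cannot continue

NO — witness ⟨ab⟩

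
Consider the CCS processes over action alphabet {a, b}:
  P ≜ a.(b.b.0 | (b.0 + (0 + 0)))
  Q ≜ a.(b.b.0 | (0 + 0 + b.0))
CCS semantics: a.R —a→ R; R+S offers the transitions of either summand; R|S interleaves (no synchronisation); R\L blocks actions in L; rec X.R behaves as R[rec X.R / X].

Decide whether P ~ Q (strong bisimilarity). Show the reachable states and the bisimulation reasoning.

YES

P's transition system — 7 states:
  u0 = a.(b.b.0 | (b.0 + (0 + 0))) has moves --a--▸ u1
  u1 = b.b.0 | (b.0 + (0 + 0)) has moves --b--▸ u2, --b--▸ u3
  u2 = b.0 | (b.0 + (0 + 0)) has moves --b--▸ u4, --b--▸ u5
  u3 = b.b.0 | 0 has moves --b--▸ u5
  u4 = 0 | (b.0 + (0 + 0)) has moves --b--▸ u6
  u5 = b.0 | 0 has moves --b--▸ u6
  u6 = 0 | 0 has moves ∅
Q's transition system — 7 states:
  v0 = a.(b.b.0 | (0 + 0 + b.0)) has moves --a--▸ v1
  v1 = b.b.0 | (0 + 0 + b.0) has moves --b--▸ v2, --b--▸ v3
  v2 = b.0 | (0 + 0 + b.0) has moves --b--▸ v4, --b--▸ v5
  v3 = b.b.0 | 0 has moves --b--▸ v5
  v4 = 0 | (0 + 0 + b.0) has moves --b--▸ v6
  v5 = b.0 | 0 has moves --b--▸ v6
  v6 = 0 | 0 has moves ∅
Partition-refinement fixed point:
  B0 = {u0, v0}
  B1 = {u1, v1}
  B2 = {u2, u3, v2, v3}
  B3 = {u4, u5, v4, v5}
  B4 = {u6, v6}
u0 ∈ B0, v0 ∈ B0 → same block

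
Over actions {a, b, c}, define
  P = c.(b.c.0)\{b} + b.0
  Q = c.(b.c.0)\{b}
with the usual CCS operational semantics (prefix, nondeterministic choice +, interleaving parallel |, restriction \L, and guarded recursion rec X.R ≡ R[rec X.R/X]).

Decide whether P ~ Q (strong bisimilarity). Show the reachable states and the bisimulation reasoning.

not bisimilar

Reachable graph of P (3 states):
  u0 = c.(b.c.0)\{b} + b.0 | —b→ u1, —c→ u2
  u1 = 0 | ∅
  u2 = (b.c.0)\{b} | ∅
Reachable graph of Q (2 states):
  v0 = c.(b.c.0)\{b} | —c→ v1
  v1 = (b.c.0)\{b} | ∅
Partition-refinement fixed point:
  B0 = {u0}
  B1 = {u1, u2, v1}
  B2 = {v0}
u0 ∈ B0, v0 ∈ B2 → different blocks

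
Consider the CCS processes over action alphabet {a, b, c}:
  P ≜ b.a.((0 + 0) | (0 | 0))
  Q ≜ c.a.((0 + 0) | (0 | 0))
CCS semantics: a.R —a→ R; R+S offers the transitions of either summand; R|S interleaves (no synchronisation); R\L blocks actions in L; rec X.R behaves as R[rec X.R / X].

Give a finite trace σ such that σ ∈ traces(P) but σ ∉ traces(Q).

LTS(P): 3 reachable states
  s0 = b.a.((0 + 0) | (0 | 0)) ⊢ =b=> s1
  s1 = a.((0 + 0) | (0 | 0)) ⊢ =a=> s2
  s2 = (0 + 0) | (0 | 0) ⊢ deadlocked
LTS(Q): 3 reachable states
  t0 = c.a.((0 + 0) | (0 | 0)) ⊢ =c=> t1
  t1 = a.((0 + 0) | (0 | 0)) ⊢ =a=> t2
  t2 = (0 + 0) | (0 | 0) ⊢ deadlocked
Trace ⟨b⟩ through P, begin at {s0}:
  after b @ step 1: {s1}
  — P admits the full trace.
Trace ⟨b⟩ through Q, begin at {t0}:
  after b @ step 1: no successor for Q

b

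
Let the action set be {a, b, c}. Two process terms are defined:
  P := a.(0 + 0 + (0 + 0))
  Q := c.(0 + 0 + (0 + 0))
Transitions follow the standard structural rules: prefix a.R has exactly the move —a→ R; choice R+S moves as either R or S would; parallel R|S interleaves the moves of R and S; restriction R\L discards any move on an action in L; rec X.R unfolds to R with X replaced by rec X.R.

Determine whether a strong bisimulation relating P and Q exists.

Reachable graph of P (2 states):
  m0 = a.(0 + 0 + (0 + 0)) | —a→ m1
  m1 = 0 + 0 + (0 + 0) | deadlocked
Reachable graph of Q (2 states):
  n0 = c.(0 + 0 + (0 + 0)) | —c→ n1
  n1 = 0 + 0 + (0 + 0) | deadlocked
Partition-refinement fixed point:
  B0 = {m0}
  B1 = {m1, n1}
  B2 = {n0}
m0 ∈ B0, n0 ∈ B2 → different blocks

not bisimilar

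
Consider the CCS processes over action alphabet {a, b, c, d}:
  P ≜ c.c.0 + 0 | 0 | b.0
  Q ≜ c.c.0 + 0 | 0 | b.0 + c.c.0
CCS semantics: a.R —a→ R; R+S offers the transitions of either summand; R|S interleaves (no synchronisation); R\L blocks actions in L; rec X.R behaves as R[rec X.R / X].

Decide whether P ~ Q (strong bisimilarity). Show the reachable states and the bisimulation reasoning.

P's transition system — 4 states:
  s0 = c.c.0 + 0 | 0 | b.0 → —b→ s1, —c→ s2
  s1 = 0 | 0 | 0 → ·
  s2 = c.0 → —c→ s3
  s3 = 0 → ·
Q's transition system — 4 states:
  t0 = c.c.0 + 0 | 0 | b.0 + c.c.0 → —b→ t1, —c→ t2
  t1 = 0 | 0 | 0 → ·
  t2 = c.0 → —c→ t3
  t3 = 0 → ·
Partition-refinement fixed point:
  B0 = {s0, t0}
  B1 = {s2, t2}
  B2 = {s1, s3, t1, t3}
s0 ∈ B0, t0 ∈ B0 → same block

YES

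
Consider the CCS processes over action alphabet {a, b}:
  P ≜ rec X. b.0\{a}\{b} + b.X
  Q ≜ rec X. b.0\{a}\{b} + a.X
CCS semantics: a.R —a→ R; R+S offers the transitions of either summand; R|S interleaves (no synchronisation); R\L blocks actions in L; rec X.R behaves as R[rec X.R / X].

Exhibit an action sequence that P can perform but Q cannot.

bb

LTS(P): 2 reachable states
  u0 = rec X. b.0\{a}\{b} + b.X → ··b··> u0, ··b··> u1
  u1 = 0\{a}\{b} → deadlocked
LTS(Q): 2 reachable states
  v0 = rec X. b.0\{a}\{b} + a.X → ··a··> v0, ··b··> v1
  v1 = 0\{a}\{b} → deadlocked
Run σ = ⟨bb⟩ on P: start {u0}
  step 1 (b): {u0, u1}
  step 2 (b): {u0, u1}
  P completes σ.
Run σ = ⟨bb⟩ on Q: start {v0}
  step 1 (b): {v1}
  step 2 (b): ∅ (Q stuck)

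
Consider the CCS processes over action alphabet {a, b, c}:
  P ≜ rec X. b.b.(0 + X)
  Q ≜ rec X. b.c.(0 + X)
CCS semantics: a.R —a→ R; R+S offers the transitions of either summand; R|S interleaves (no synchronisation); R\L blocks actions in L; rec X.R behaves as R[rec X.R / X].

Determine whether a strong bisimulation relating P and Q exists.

Reachable graph of P (3 states):
  p0 = rec X. b.b.(0 + X) | =b=> p1
  p1 = b.(0 + (rec X. b.b.(0 + X))) | =b=> p2
  p2 = 0 + (rec X. b.b.(0 + X)) | =b=> p1
Reachable graph of Q (3 states):
  q0 = rec X. b.c.(0 + X) | =b=> q1
  q1 = c.(0 + (rec X. b.c.(0 + X))) | =c=> q2
  q2 = 0 + (rec X. b.c.(0 + X)) | =b=> q1
Bisimilarity quotient blocks:
  B0 = {p0, p1, p2}
  B1 = {q0, q2}
  B2 = {q1}
p0 ∈ B0, q0 ∈ B1 → different blocks

NO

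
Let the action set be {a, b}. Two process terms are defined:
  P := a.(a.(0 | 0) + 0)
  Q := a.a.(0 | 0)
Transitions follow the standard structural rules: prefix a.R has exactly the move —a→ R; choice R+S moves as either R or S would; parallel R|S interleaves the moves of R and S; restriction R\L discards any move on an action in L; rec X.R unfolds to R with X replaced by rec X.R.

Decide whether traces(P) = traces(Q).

P's transition system — 3 states:
  u0 = a.(a.(0 | 0) + 0) → —a→ u1
  u1 = a.(0 | 0) + 0 → —a→ u2
  u2 = 0 | 0 → (no moves)
Q's transition system — 3 states:
  v0 = a.a.(0 | 0) → —a→ v1
  v1 = a.(0 | 0) → —a→ v2
  v2 = 0 | 0 → (no moves)
Bisimilarity quotient blocks:
  B0 = {u0, v0}
  B1 = {u1, v1}
  B2 = {u2, v2}
u0 ∈ B0, v0 ∈ B0 → same block
Bisimilar ⇒ trace-equivalent.

traces(P) = traces(Q)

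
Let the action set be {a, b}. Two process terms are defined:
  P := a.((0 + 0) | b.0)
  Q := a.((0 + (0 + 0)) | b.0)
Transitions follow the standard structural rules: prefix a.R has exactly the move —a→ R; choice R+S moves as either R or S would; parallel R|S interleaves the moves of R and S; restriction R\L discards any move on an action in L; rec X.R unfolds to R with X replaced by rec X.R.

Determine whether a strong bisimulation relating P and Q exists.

YES

LTS(P): 3 reachable states
  m0 = a.((0 + 0) | b.0) | =a=> m1
  m1 = (0 + 0) | b.0 | =b=> m2
  m2 = (0 + 0) | 0 | stopped
LTS(Q): 3 reachable states
  n0 = a.((0 + (0 + 0)) | b.0) | =a=> n1
  n1 = (0 + (0 + 0)) | b.0 | =b=> n2
  n2 = (0 + (0 + 0)) | 0 | stopped
Coarsest stable partition (strong bisimilarity classes):
  B0 = {m0, n0}
  B1 = {m1, n1}
  B2 = {m2, n2}
m0 ∈ B0, n0 ∈ B0 → same block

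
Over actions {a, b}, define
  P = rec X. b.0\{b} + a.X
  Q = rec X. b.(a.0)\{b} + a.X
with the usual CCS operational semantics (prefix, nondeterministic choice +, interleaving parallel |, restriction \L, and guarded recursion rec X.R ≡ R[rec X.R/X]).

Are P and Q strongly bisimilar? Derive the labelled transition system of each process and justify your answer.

NO

LTS(P): 2 reachable states
  u0 = rec X. b.0\{b} + a.X | ··a··> u0, ··b··> u1
  u1 = 0\{b} | deadlocked
LTS(Q): 3 reachable states
  v0 = rec X. b.(a.0)\{b} + a.X | ··a··> v0, ··b··> v1
  v1 = (a.0)\{b} | ··a··> v2
  v2 = 0\{b} | deadlocked
Coarsest stable partition (strong bisimilarity classes):
  B0 = {u0}
  B1 = {u1, v2}
  B2 = {v0}
  B3 = {v1}
u0 ∈ B0, v0 ∈ B2 → different blocks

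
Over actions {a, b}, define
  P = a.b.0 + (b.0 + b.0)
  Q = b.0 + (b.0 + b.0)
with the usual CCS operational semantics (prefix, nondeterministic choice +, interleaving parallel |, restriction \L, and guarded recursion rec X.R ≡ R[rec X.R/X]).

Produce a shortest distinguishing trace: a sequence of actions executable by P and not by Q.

a

Reachable graph of P (3 states):
  s0 = a.b.0 + (b.0 + b.0) | —a→ s1, —b→ s2
  s1 = b.0 | —b→ s2
  s2 = 0 | ∅
Reachable graph of Q (2 states):
  t0 = b.0 + (b.0 + b.0) | —b→ t1
  t1 = 0 | ∅
Executing a from P (initial set {s0}):
  [1] a ⇒ {s1}
  — P admits the full trace.
Executing a from Q (initial set {t0}):
  [1] a ⇒ no successor for Q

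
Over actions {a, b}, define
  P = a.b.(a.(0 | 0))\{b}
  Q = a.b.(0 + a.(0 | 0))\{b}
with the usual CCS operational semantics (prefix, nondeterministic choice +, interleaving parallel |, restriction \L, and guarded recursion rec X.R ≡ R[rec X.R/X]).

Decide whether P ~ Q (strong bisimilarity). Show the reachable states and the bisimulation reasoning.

P's transition system — 4 states:
  p0 = a.b.(a.(0 | 0))\{b} | ··a··> p1
  p1 = b.(a.(0 | 0))\{b} | ··b··> p2
  p2 = (a.(0 | 0))\{b} | ··a··> p3
  p3 = (0 | 0)\{b} | ·
Q's transition system — 4 states:
  q0 = a.b.(0 + a.(0 | 0))\{b} | ··a··> q1
  q1 = b.(0 + a.(0 | 0))\{b} | ··b··> q2
  q2 = (0 + a.(0 | 0))\{b} | ··a··> q3
  q3 = (0 | 0)\{b} | ·
Bisimilarity quotient blocks:
  B0 = {p0, q0}
  B1 = {p1, q1}
  B2 = {p2, q2}
  B3 = {p3, q3}
p0 ∈ B0, q0 ∈ B0 → same block

P ~ Q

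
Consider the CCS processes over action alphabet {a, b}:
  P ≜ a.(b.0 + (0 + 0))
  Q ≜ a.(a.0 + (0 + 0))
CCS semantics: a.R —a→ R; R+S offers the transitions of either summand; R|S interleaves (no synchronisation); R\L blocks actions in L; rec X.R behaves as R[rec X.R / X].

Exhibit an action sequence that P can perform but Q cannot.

ab

P's transition system — 3 states:
  p0 = a.(b.0 + (0 + 0)) → -a-> p1
  p1 = b.0 + (0 + 0) → -b-> p2
  p2 = 0 → deadlocked
Q's transition system — 3 states:
  q0 = a.(a.0 + (0 + 0)) → -a-> q1
  q1 = a.0 + (0 + 0) → -a-> q2
  q2 = 0 → deadlocked
Run σ = ⟨ab⟩ on P: start {p0}
  [1] a ⇒ {p1}
  [2] b ⇒ {p2}
  — P admits the full trace.
Run σ = ⟨ab⟩ on Q: start {q0}
  [1] a ⇒ {q1}
  [2] b ⇒ ∅  — Q cannot continue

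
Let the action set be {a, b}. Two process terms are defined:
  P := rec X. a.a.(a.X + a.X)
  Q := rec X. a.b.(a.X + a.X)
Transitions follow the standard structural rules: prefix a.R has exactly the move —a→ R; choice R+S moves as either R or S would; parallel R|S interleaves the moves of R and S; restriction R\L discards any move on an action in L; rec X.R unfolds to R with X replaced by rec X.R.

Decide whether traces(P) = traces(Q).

Reachable graph of P (3 states):
  p0 = rec X. a.a.(a.X + a.X) ⊢ ··a··> p1
  p1 = a.(a.(rec X. a.a.(a.X + a.X)) + a.(rec X. a.a.(a.X + a.X))) ⊢ ··a··> p2
  p2 = a.(rec X. a.a.(a.X + a.X)) + a.(rec X. a.a.(a.X + a.X)) ⊢ ··a··> p0
Reachable graph of Q (3 states):
  q0 = rec X. a.b.(a.X + a.X) ⊢ ··a··> q1
  q1 = b.(a.(rec X. a.b.(a.X + a.X)) + a.(rec X. a.b.(a.X + a.X))) ⊢ ··b··> q2
  q2 = a.(rec X. a.b.(a.X + a.X)) + a.(rec X. a.b.(a.X + a.X)) ⊢ ··a··> q0
Executing aa from P (initial set {p0}):
  [1] a ⇒ {p1}
  [2] a ⇒ {p2}
  P completes σ.
Executing aa from Q (initial set {q0}):
  [1] a ⇒ {q1}
  [2] a ⇒ ∅  — Q cannot continue

trace-distinct — witness ⟨aa⟩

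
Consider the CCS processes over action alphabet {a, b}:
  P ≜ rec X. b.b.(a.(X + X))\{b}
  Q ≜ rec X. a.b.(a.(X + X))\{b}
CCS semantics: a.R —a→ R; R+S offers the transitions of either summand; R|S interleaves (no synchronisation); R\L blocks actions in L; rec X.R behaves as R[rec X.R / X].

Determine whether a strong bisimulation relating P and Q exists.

P ≁ Q

Reachable graph of P (4 states):
  u0 = rec X. b.b.(a.(X + X))\{b} :: =b=> u1
  u1 = b.(a.((rec X. b.b.(a.(X + X))\{b}) + (rec X. b.b.(a.(X + X))\{b})))\{b} :: =b=> u2
  u2 = (a.((rec X. b.b.(a.(X + X))\{b}) + (rec X. b.b.(a.(X + X))\{b})))\{b} :: =a=> u3
  u3 = ((rec X. b.b.(a.(X + X))\{b}) + (rec X. b.b.(a.(X + X))\{b}))\{b} :: stopped
Reachable graph of Q (5 states):
  v0 = rec X. a.b.(a.(X + X))\{b} :: =a=> v1
  v1 = b.(a.((rec X. a.b.(a.(X + X))\{b}) + (rec X. a.b.(a.(X + X))\{b})))\{b} :: =b=> v2
  v2 = (a.((rec X. a.b.(a.(X + X))\{b}) + (rec X. a.b.(a.(X + X))\{b})))\{b} :: =a=> v3
  v3 = ((rec X. a.b.(a.(X + X))\{b}) + (rec X. a.b.(a.(X + X))\{b}))\{b} :: =a=> v4
  v4 = (b.(a.((rec X. a.b.(a.(X + X))\{b}) + (rec X. a.b.(a.(X + X))\{b})))\{b})\{b} :: stopped
Coarsest stable partition (strong bisimilarity classes):
  B0 = {u0}
  B1 = {u1}
  B2 = {u2, v3}
  B3 = {u3, v4}
  B4 = {v0}
  B5 = {v1}
  B6 = {v2}
u0 ∈ B0, v0 ∈ B4 → different blocks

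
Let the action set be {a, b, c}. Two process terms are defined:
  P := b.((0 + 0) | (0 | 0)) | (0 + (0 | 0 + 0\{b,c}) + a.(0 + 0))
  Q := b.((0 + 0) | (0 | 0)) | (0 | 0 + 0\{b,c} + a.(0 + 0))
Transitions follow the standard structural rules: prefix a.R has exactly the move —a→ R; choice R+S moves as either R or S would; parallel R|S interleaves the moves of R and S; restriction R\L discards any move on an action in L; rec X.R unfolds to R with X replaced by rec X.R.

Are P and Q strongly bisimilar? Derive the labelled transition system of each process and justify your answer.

P's transition system — 4 states:
  s0 = b.((0 + 0) | (0 | 0)) | (0 + (0 | 0 + 0\{b,c}) + a.(0 + 0)) | -a-> s1, -b-> s2
  s1 = b.((0 + 0) | (0 | 0)) | (0 + 0) | -b-> s3
  s2 = (0 + 0) | (0 | 0) | (0 + (0 | 0 + 0\{b,c}) + a.(0 + 0)) | -a-> s3
  s3 = (0 + 0) | (0 | 0) | (0 + 0) | stopped
Q's transition system — 4 states:
  t0 = b.((0 + 0) | (0 | 0)) | (0 | 0 + 0\{b,c} + a.(0 + 0)) | -a-> t1, -b-> t2
  t1 = b.((0 + 0) | (0 | 0)) | (0 + 0) | -b-> t3
  t2 = (0 + 0) | (0 | 0) | (0 | 0 + 0\{b,c} + a.(0 + 0)) | -a-> t3
  t3 = (0 + 0) | (0 | 0) | (0 + 0) | stopped
Coarsest stable partition (strong bisimilarity classes):
  B0 = {s0, t0}
  B1 = {s2, t2}
  B2 = {s3, t3}
  B3 = {s1, t1}
s0 ∈ B0, t0 ∈ B0 → same block

bisimilar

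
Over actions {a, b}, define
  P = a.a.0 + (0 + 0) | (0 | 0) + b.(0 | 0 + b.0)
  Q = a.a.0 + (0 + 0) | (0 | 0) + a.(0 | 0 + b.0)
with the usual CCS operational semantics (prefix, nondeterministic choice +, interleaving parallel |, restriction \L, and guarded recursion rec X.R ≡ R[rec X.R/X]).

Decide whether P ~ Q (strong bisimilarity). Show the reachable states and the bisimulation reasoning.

not bisimilar

LTS(P): 4 reachable states
  s0 = a.a.0 + (0 + 0) | (0 | 0) + b.(0 | 0 + b.0) has moves —a→ s1, —b→ s2
  s1 = a.0 has moves —a→ s3
  s2 = 0 | 0 + b.0 has moves —b→ s3
  s3 = 0 has moves ·
LTS(Q): 4 reachable states
  t0 = a.a.0 + (0 + 0) | (0 | 0) + a.(0 | 0 + b.0) has moves —a→ t1, —a→ t2
  t1 = 0 | 0 + b.0 has moves —b→ t3
  t2 = a.0 has moves —a→ t3
  t3 = 0 has moves ·
Bisimilarity quotient blocks:
  B0 = {s0}
  B1 = {s2, t1}
  B2 = {s3, t3}
  B3 = {s1, t2}
  B4 = {t0}
s0 ∈ B0, t0 ∈ B4 → different blocks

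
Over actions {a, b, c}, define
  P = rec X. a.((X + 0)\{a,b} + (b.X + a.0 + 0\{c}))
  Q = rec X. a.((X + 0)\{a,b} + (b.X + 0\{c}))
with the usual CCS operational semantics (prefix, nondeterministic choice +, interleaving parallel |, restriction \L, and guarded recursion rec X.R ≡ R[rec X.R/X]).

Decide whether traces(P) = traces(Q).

P's transition system — 3 states:
  s0 = rec X. a.((X + 0)\{a,b} + (b.X + a.0 + 0\{c})) :: -a-> s1
  s1 = ((rec X. a.((X + 0)\{a,b} + (b.X + a.0 + 0\{c}))) + 0)\{a,b} + (b.(rec X. a.((X + 0)\{a,b} + (b.X + a.0 + 0\{c}))) + a.0 + 0\{c}) :: -a-> s2, -b-> s0
  s2 = 0 :: (no moves)
Q's transition system — 2 states:
  t0 = rec X. a.((X + 0)\{a,b} + (b.X + 0\{c})) :: -a-> t1
  t1 = ((rec X. a.((X + 0)\{a,b} + (b.X + 0\{c}))) + 0)\{a,b} + (b.(rec X. a.((X + 0)\{a,b} + (b.X + 0\{c}))) + 0\{c}) :: -b-> t0
Trace ⟨aa⟩ through P, begin at {s0}:
  after a @ step 1: {s1}
  after a @ step 2: {s2}
  — P admits the full trace.
Trace ⟨aa⟩ through Q, begin at {t0}:
  after a @ step 1: {t1}
  after a @ step 2: ∅  — Q cannot continue

traces(P) ≠ traces(Q) — witness ⟨aa⟩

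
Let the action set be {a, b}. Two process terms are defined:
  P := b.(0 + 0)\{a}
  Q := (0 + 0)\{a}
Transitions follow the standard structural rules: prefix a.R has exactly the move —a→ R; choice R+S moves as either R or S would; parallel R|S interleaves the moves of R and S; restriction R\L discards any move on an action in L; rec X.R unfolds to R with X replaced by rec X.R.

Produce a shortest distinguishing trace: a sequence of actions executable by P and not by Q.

LTS(P): 2 reachable states
  p0 = b.(0 + 0)\{a} :: —b→ p1
  p1 = (0 + 0)\{a} :: deadlocked
LTS(Q): 1 reachable states
  q0 = (0 + 0)\{a} :: deadlocked
Run σ = ⟨b⟩ on P: start {p0}
  after b @ step 1: {p1}
  ✓ P
Run σ = ⟨b⟩ on Q: start {q0}
  after b @ step 1: no successor for Q

b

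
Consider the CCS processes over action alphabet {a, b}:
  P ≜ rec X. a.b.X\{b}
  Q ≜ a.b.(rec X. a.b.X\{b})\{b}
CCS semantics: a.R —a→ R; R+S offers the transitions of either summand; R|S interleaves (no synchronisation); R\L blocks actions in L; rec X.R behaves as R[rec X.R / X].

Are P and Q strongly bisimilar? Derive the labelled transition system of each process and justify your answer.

LTS(P): 4 reachable states
  u0 = rec X. a.b.X\{b} ⊢ —a→ u1
  u1 = b.(rec X. a.b.X\{b})\{b} ⊢ —b→ u2
  u2 = (rec X. a.b.X\{b})\{b} ⊢ —a→ u3
  u3 = (b.(rec X. a.b.X\{b})\{b})\{b} ⊢ deadlocked
LTS(Q): 4 reachable states
  v0 = a.b.(rec X. a.b.X\{b})\{b} ⊢ —a→ v1
  v1 = b.(rec X. a.b.X\{b})\{b} ⊢ —b→ v2
  v2 = (rec X. a.b.X\{b})\{b} ⊢ —a→ v3
  v3 = (b.(rec X. a.b.X\{b})\{b})\{b} ⊢ deadlocked
Bisimilarity quotient blocks:
  B0 = {u0, v0}
  B1 = {u1, v1}
  B2 = {u2, v2}
  B3 = {u3, v3}
u0 ∈ B0, v0 ∈ B0 → same block

YES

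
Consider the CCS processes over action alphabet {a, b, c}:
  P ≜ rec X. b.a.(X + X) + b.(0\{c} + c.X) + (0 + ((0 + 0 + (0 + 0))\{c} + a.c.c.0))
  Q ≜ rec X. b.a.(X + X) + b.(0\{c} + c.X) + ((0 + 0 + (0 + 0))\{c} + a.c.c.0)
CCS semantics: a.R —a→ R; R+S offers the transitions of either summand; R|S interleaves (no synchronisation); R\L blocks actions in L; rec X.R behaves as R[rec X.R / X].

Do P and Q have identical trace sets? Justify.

Reachable graph of P (7 states):
  s0 = rec X. b.a.(X + X) + b.(0\{c} + c.X) + (0 + ((0 + 0 + (0 + 0))\{c} + a.c.c.0)) :: -a-> s1, -b-> s2, -b-> s3
  s1 = c.c.0 :: -c-> s4
  s2 = 0\{c} + c.(rec X. b.a.(X + X) + b.(0\{c} + c.X) + (0 + ((0 + 0 + (0 + 0))\{c} + a.c.c.0))) :: -c-> s0
  s3 = a.((rec X. b.a.(X + X) + b.(0\{c} + c.X) + (0 + ((0 + 0 + (0 + 0))\{c} + a.c.c.0))) + (rec X. b.a.(X + X) + b.(0\{c} + c.X) + (0 + ((0 + 0 + (0 + 0))\{c} + a.c.c.0)))) :: -a-> s5
  s4 = c.0 :: -c-> s6
  s5 = (rec X. b.a.(X + X) + b.(0\{c} + c.X) + (0 + ((0 + 0 + (0 + 0))\{c} + a.c.c.0))) + (rec X. b.a.(X + X) + b.(0\{c} + c.X) + (0 + ((0 + 0 + (0 + 0))\{c} + a.c.c.0))) :: -a-> s1, -b-> s2, -b-> s3
  s6 = 0 :: stopped
Reachable graph of Q (7 states):
  t0 = rec X. b.a.(X + X) + b.(0\{c} + c.X) + ((0 + 0 + (0 + 0))\{c} + a.c.c.0) :: -a-> t1, -b-> t2, -b-> t3
  t1 = c.c.0 :: -c-> t4
  t2 = 0\{c} + c.(rec X. b.a.(X + X) + b.(0\{c} + c.X) + ((0 + 0 + (0 + 0))\{c} + a.c.c.0)) :: -c-> t0
  t3 = a.((rec X. b.a.(X + X) + b.(0\{c} + c.X) + ((0 + 0 + (0 + 0))\{c} + a.c.c.0)) + (rec X. b.a.(X + X) + b.(0\{c} + c.X) + ((0 + 0 + (0 + 0))\{c} + a.c.c.0))) :: -a-> t5
  t4 = c.0 :: -c-> t6
  t5 = (rec X. b.a.(X + X) + b.(0\{c} + c.X) + ((0 + 0 + (0 + 0))\{c} + a.c.c.0)) + (rec X. b.a.(X + X) + b.(0\{c} + c.X) + ((0 + 0 + (0 + 0))\{c} + a.c.c.0)) :: -a-> t1, -b-> t2, -b-> t3
  t6 = 0 :: stopped
Bisimilarity quotient blocks:
  B0 = {s0, s5, t0, t5}
  B1 = {s3, t3}
  B2 = {s2, t2}
  B3 = {s1, t1}
  B4 = {s4, t4}
  B5 = {s6, t6}
s0 ∈ B0, t0 ∈ B0 → same block
Bisimilar ⇒ trace-equivalent.

traces(P) = traces(Q)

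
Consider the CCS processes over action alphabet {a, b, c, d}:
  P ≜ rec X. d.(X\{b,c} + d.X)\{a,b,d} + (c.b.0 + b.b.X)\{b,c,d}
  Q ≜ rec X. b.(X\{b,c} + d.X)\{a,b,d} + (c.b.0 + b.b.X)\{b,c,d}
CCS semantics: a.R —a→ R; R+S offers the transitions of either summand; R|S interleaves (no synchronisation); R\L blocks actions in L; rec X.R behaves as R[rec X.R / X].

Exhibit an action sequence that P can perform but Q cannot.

Reachable graph of P (2 states):
  u0 = rec X. d.(X\{b,c} + d.X)\{a,b,d} + (c.b.0 + b.b.X)\{b,c,d} → =d=> u1
  u1 = ((rec X. d.(X\{b,c} + d.X)\{a,b,d} + (c.b.0 + b.b.X)\{b,c,d})\{b,c} + d.(rec X. d.(X\{b,c} + d.X)\{a,b,d} + (c.b.0 + b.b.X)\{b,c,d}))\{a,b,d} → deadlocked
Reachable graph of Q (2 states):
  v0 = rec X. b.(X\{b,c} + d.X)\{a,b,d} + (c.b.0 + b.b.X)\{b,c,d} → =b=> v1
  v1 = ((rec X. b.(X\{b,c} + d.X)\{a,b,d} + (c.b.0 + b.b.X)\{b,c,d})\{b,c} + d.(rec X. b.(X\{b,c} + d.X)\{a,b,d} + (c.b.0 + b.b.X)\{b,c,d}))\{a,b,d} → deadlocked
Trace ⟨d⟩ through P, begin at {u0}:
  step 1 (d): {u1}
  — P admits the full trace.
Trace ⟨d⟩ through Q, begin at {v0}:
  step 1 (d): ∅  — Q cannot continue

d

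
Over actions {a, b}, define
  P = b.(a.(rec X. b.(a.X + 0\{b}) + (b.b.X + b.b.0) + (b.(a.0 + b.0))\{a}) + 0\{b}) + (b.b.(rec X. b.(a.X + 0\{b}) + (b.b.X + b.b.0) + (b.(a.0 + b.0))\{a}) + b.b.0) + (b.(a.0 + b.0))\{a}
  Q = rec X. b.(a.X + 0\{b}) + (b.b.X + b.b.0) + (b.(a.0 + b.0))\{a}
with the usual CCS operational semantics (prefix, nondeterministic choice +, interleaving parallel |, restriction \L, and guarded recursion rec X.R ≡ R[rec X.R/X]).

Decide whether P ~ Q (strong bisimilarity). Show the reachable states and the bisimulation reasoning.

Reachable graph of P (8 states):
  s0 = b.(a.(rec X. b.(a.X + 0\{b}) + (b.b.X + b.b.0) + (b.(a.0 + b.0))\{a}) + 0\{b}) + (b.b.(rec X. b.(a.X + 0\{b}) + (b.b.X + b.b.0) + (b.(a.0 + b.0))\{a}) + b.b.0) + (b.(a.0 + b.0))\{a} | —b→ s1, —b→ s2, —b→ s3, —b→ s4
  s1 = (a.0 + b.0)\{a} | —b→ s5
  s2 = a.(rec X. b.(a.X + 0\{b}) + (b.b.X + b.b.0) + (b.(a.0 + b.0))\{a}) + 0\{b} | —a→ s6
  s3 = b.(rec X. b.(a.X + 0\{b}) + (b.b.X + b.b.0) + (b.(a.0 + b.0))\{a}) | —b→ s6
  s4 = b.0 | —b→ s7
  s5 = 0\{a} | ∅
  s6 = rec X. b.(a.X + 0\{b}) + (b.b.X + b.b.0) + (b.(a.0 + b.0))\{a} | —b→ s1, —b→ s2, —b→ s3, —b→ s4
  s7 = 0 | ∅
Reachable graph of Q (7 states):
  t0 = rec X. b.(a.X + 0\{b}) + (b.b.X + b.b.0) + (b.(a.0 + b.0))\{a} | —b→ t1, —b→ t2, —b→ t3, —b→ t4
  t1 = (a.0 + b.0)\{a} | —b→ t5
  t2 = a.(rec X. b.(a.X + 0\{b}) + (b.b.X + b.b.0) + (b.(a.0 + b.0))\{a}) + 0\{b} | —a→ t0
  t3 = b.(rec X. b.(a.X + 0\{b}) + (b.b.X + b.b.0) + (b.(a.0 + b.0))\{a}) | —b→ t0
  t4 = b.0 | —b→ t6
  t5 = 0\{a} | ∅
  t6 = 0 | ∅
Partition-refinement fixed point:
  B0 = {s0, s6, t0}
  B1 = {s2, t2}
  B2 = {s3, t3}
  B3 = {s1, s4, t1, t4}
  B4 = {s5, s7, t5, t6}
s0 ∈ B0, t0 ∈ B0 → same block

YES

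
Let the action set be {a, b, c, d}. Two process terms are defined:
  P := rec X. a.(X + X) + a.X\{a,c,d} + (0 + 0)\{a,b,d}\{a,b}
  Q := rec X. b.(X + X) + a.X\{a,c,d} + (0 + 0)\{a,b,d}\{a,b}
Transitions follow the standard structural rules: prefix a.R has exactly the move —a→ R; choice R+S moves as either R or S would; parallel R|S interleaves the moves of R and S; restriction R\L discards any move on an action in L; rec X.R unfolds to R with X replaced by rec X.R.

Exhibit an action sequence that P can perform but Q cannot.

aa

Reachable graph of P (3 states):
  p0 = rec X. a.(X + X) + a.X\{a,c,d} + (0 + 0)\{a,b,d}\{a,b} ⊢ ··a··> p1, ··a··> p2
  p1 = (rec X. a.(X + X) + a.X\{a,c,d} + (0 + 0)\{a,b,d}\{a,b}) + (rec X. a.(X + X) + a.X\{a,c,d} + (0 + 0)\{a,b,d}\{a,b}) ⊢ ··a··> p1, ··a··> p2
  p2 = (rec X. a.(X + X) + a.X\{a,c,d} + (0 + 0)\{a,b,d}\{a,b})\{a,c,d} ⊢ deadlocked
Reachable graph of Q (4 states):
  q0 = rec X. b.(X + X) + a.X\{a,c,d} + (0 + 0)\{a,b,d}\{a,b} ⊢ ··a··> q1, ··b··> q2
  q1 = (rec X. b.(X + X) + a.X\{a,c,d} + (0 + 0)\{a,b,d}\{a,b})\{a,c,d} ⊢ ··b··> q3
  q2 = (rec X. b.(X + X) + a.X\{a,c,d} + (0 + 0)\{a,b,d}\{a,b}) + (rec X. b.(X + X) + a.X\{a,c,d} + (0 + 0)\{a,b,d}\{a,b}) ⊢ ··a··> q1, ··b··> q2
  q3 = ((rec X. b.(X + X) + a.X\{a,c,d} + (0 + 0)\{a,b,d}\{a,b}) + (rec X. b.(X + X) + a.X\{a,c,d} + (0 + 0)\{a,b,d}\{a,b}))\{a,c,d} ⊢ ··b··> q3
Trace ⟨aa⟩ through P, begin at {p0}:
  after a @ step 1: {p1, p2}
  after a @ step 2: {p1, p2}
  — P admits the full trace.
Trace ⟨aa⟩ through Q, begin at {q0}:
  after a @ step 1: {q1}
  after a @ step 2: ∅  — Q cannot continue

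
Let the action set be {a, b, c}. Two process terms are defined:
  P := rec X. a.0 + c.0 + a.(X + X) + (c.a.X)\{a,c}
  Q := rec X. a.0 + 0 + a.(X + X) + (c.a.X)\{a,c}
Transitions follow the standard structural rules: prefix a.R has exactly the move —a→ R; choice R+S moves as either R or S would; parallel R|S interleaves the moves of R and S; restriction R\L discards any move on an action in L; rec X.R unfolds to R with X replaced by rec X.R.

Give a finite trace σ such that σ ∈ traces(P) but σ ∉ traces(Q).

c

P's transition system — 3 states:
  p0 = rec X. a.0 + c.0 + a.(X + X) + (c.a.X)\{a,c} ⊢ -a-> p1, -a-> p2, -c-> p2
  p1 = (rec X. a.0 + c.0 + a.(X + X) + (c.a.X)\{a,c}) + (rec X. a.0 + c.0 + a.(X + X) + (c.a.X)\{a,c}) ⊢ -a-> p1, -a-> p2, -c-> p2
  p2 = 0 ⊢ deadlocked
Q's transition system — 3 states:
  q0 = rec X. a.0 + 0 + a.(X + X) + (c.a.X)\{a,c} ⊢ -a-> q1, -a-> q2
  q1 = (rec X. a.0 + 0 + a.(X + X) + (c.a.X)\{a,c}) + (rec X. a.0 + 0 + a.(X + X) + (c.a.X)\{a,c}) ⊢ -a-> q1, -a-> q2
  q2 = 0 ⊢ deadlocked
Executing c from P (initial set {p0}):
  after c @ step 1: {p2}
  P completes σ.
Executing c from Q (initial set {q0}):
  after c @ step 1: ∅ (Q stuck)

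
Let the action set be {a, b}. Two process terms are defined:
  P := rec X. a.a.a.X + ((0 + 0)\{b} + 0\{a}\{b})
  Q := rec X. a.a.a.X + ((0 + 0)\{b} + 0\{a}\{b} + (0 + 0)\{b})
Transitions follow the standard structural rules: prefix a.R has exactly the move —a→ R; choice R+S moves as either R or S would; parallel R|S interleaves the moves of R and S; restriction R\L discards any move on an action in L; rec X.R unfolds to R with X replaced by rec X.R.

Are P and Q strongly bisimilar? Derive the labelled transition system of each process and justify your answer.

P's transition system — 3 states:
  p0 = rec X. a.a.a.X + ((0 + 0)\{b} + 0\{a}\{b}) has moves —a→ p1
  p1 = a.a.(rec X. a.a.a.X + ((0 + 0)\{b} + 0\{a}\{b})) has moves —a→ p2
  p2 = a.(rec X. a.a.a.X + ((0 + 0)\{b} + 0\{a}\{b})) has moves —a→ p0
Q's transition system — 3 states:
  q0 = rec X. a.a.a.X + ((0 + 0)\{b} + 0\{a}\{b} + (0 + 0)\{b}) has moves —a→ q1
  q1 = a.a.(rec X. a.a.a.X + ((0 + 0)\{b} + 0\{a}\{b} + (0 + 0)\{b})) has moves —a→ q2
  q2 = a.(rec X. a.a.a.X + ((0 + 0)\{b} + 0\{a}\{b} + (0 + 0)\{b})) has moves —a→ q0
Bisimilarity quotient blocks:
  B0 = {p0, p1, p2, q0, q1, q2}
p0 ∈ B0, q0 ∈ B0 → same block

P ~ Q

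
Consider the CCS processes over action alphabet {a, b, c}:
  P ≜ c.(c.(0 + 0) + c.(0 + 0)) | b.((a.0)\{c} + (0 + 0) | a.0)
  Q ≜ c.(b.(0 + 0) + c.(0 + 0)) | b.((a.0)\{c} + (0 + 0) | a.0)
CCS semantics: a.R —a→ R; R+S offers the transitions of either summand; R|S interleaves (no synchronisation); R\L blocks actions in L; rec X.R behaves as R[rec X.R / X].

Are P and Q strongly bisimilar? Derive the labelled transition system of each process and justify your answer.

P's transition system — 12 states:
  m0 = c.(c.(0 + 0) + c.(0 + 0)) | b.((a.0)\{c} + (0 + 0) | a.0) :: -b-> m1, -c-> m2
  m1 = c.(c.(0 + 0) + c.(0 + 0)) | ((a.0)\{c} + (0 + 0) | a.0) :: -a-> m3, -a-> m4, -c-> m5
  m2 = (c.(0 + 0) + c.(0 + 0)) | b.((a.0)\{c} + (0 + 0) | a.0) :: -b-> m5, -c-> m6
  m3 = c.(c.(0 + 0) + c.(0 + 0)) | ((0 + 0) | 0) :: -c-> m7
  m4 = c.(c.(0 + 0) + c.(0 + 0)) | 0\{c} :: -c-> m8
  m5 = (c.(0 + 0) + c.(0 + 0)) | ((a.0)\{c} + (0 + 0) | a.0) :: -a-> m7, -a-> m8, -c-> m9
  m6 = (0 + 0) | b.((a.0)\{c} + (0 + 0) | a.0) :: -b-> m9
  m7 = (c.(0 + 0) + c.(0 + 0)) | ((0 + 0) | 0) :: -c-> m10
  m8 = (c.(0 + 0) + c.(0 + 0)) | 0\{c} :: -c-> m11
  m9 = (0 + 0) | ((a.0)\{c} + (0 + 0) | a.0) :: -a-> m10, -a-> m11
  m10 = (0 + 0) | ((0 + 0) | 0) :: ∅
  m11 = (0 + 0) | 0\{c} :: ∅
Q's transition system — 12 states:
  n0 = c.(b.(0 + 0) + c.(0 + 0)) | b.((a.0)\{c} + (0 + 0) | a.0) :: -b-> n1, -c-> n2
  n1 = c.(b.(0 + 0) + c.(0 + 0)) | ((a.0)\{c} + (0 + 0) | a.0) :: -a-> n3, -a-> n4, -c-> n5
  n2 = (b.(0 + 0) + c.(0 + 0)) | b.((a.0)\{c} + (0 + 0) | a.0) :: -b-> n5, -b-> n6, -c-> n6
  n3 = c.(b.(0 + 0) + c.(0 + 0)) | ((0 + 0) | 0) :: -c-> n7
  n4 = c.(b.(0 + 0) + c.(0 + 0)) | 0\{c} :: -c-> n8
  n5 = (b.(0 + 0) + c.(0 + 0)) | ((a.0)\{c} + (0 + 0) | a.0) :: -a-> n7, -a-> n8, -b-> n9, -c-> n9
  n6 = (0 + 0) | b.((a.0)\{c} + (0 + 0) | a.0) :: -b-> n9
  n7 = (b.(0 + 0) + c.(0 + 0)) | ((0 + 0) | 0) :: -b-> n10, -c-> n10
  n8 = (b.(0 + 0) + c.(0 + 0)) | 0\{c} :: -b-> n11, -c-> n11
  n9 = (0 + 0) | ((a.0)\{c} + (0 + 0) | a.0) :: -a-> n10, -a-> n11
  n10 = (0 + 0) | ((0 + 0) | 0) :: ∅
  n11 = (0 + 0) | 0\{c} :: ∅
Partition-refinement fixed point:
  B0 = {m0}
  B1 = {m1}
  B2 = {m5}
  B3 = {m7, m8}
  B4 = {m10, m11, n10, n11}
  B5 = {m9, n9}
  B6 = {m3, m4}
  B7 = {m2}
  B8 = {m6, n6}
  B9 = {n0}
  B10 = {n1}
  B11 = {n3, n4}
  B12 = {n7, n8}
  B13 = {n5}
  B14 = {n2}
m0 ∈ B0, n0 ∈ B9 → different blocks

not bisimilar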